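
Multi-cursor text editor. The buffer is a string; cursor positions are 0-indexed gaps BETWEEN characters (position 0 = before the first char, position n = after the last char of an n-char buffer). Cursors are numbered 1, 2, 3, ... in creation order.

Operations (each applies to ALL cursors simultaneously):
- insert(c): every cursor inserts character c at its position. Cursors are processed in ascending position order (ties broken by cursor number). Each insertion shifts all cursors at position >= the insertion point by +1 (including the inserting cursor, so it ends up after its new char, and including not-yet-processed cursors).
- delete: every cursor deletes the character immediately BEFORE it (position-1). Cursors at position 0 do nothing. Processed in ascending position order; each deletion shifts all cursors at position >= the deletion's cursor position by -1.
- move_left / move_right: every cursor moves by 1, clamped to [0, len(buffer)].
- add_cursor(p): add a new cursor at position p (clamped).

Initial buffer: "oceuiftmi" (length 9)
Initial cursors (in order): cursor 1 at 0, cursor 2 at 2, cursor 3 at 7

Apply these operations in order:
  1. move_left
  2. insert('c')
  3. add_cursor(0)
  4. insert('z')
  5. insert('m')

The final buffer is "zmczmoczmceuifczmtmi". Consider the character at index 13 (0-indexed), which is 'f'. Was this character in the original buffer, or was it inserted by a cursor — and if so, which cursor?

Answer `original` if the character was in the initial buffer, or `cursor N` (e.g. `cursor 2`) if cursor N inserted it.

After op 1 (move_left): buffer="oceuiftmi" (len 9), cursors c1@0 c2@1 c3@6, authorship .........
After op 2 (insert('c')): buffer="cocceuifctmi" (len 12), cursors c1@1 c2@3 c3@9, authorship 1.2.....3...
After op 3 (add_cursor(0)): buffer="cocceuifctmi" (len 12), cursors c4@0 c1@1 c2@3 c3@9, authorship 1.2.....3...
After op 4 (insert('z')): buffer="zczoczceuifcztmi" (len 16), cursors c4@1 c1@3 c2@6 c3@13, authorship 411.22.....33...
After op 5 (insert('m')): buffer="zmczmoczmceuifczmtmi" (len 20), cursors c4@2 c1@5 c2@9 c3@17, authorship 44111.222.....333...
Authorship (.=original, N=cursor N): 4 4 1 1 1 . 2 2 2 . . . . . 3 3 3 . . .
Index 13: author = original

Answer: original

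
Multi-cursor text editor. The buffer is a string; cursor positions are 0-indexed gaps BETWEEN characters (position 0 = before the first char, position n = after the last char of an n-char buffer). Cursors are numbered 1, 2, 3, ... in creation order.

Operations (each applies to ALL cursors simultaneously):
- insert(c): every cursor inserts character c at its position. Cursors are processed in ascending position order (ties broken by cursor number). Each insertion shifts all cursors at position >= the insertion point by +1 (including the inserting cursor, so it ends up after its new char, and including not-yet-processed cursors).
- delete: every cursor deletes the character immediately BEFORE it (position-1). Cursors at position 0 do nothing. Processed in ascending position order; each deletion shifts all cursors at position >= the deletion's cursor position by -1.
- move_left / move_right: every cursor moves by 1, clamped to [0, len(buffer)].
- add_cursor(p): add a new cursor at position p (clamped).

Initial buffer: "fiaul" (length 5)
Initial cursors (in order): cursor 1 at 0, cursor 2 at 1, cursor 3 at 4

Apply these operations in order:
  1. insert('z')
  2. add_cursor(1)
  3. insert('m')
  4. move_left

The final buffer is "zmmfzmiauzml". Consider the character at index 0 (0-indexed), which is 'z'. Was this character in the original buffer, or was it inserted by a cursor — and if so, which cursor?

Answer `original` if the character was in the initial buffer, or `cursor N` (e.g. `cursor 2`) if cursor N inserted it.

After op 1 (insert('z')): buffer="zfziauzl" (len 8), cursors c1@1 c2@3 c3@7, authorship 1.2...3.
After op 2 (add_cursor(1)): buffer="zfziauzl" (len 8), cursors c1@1 c4@1 c2@3 c3@7, authorship 1.2...3.
After op 3 (insert('m')): buffer="zmmfzmiauzml" (len 12), cursors c1@3 c4@3 c2@6 c3@11, authorship 114.22...33.
After op 4 (move_left): buffer="zmmfzmiauzml" (len 12), cursors c1@2 c4@2 c2@5 c3@10, authorship 114.22...33.
Authorship (.=original, N=cursor N): 1 1 4 . 2 2 . . . 3 3 .
Index 0: author = 1

Answer: cursor 1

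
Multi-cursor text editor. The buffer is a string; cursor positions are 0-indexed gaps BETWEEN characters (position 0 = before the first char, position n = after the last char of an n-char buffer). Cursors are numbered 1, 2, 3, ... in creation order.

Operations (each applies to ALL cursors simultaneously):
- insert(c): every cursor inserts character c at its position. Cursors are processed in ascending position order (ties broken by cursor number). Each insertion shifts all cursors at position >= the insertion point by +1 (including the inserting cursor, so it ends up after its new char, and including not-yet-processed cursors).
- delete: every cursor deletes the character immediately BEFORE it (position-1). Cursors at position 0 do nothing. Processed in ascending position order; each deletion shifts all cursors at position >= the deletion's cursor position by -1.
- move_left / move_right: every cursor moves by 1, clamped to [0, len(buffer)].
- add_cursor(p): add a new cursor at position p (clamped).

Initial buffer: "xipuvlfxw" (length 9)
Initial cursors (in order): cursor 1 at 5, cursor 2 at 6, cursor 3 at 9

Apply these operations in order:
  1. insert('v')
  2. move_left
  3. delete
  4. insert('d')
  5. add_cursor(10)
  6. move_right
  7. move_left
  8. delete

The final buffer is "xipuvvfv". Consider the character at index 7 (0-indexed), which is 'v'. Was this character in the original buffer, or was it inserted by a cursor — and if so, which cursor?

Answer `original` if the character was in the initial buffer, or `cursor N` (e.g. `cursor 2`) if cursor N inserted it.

After op 1 (insert('v')): buffer="xipuvvlvfxwv" (len 12), cursors c1@6 c2@8 c3@12, authorship .....1.2...3
After op 2 (move_left): buffer="xipuvvlvfxwv" (len 12), cursors c1@5 c2@7 c3@11, authorship .....1.2...3
After op 3 (delete): buffer="xipuvvfxv" (len 9), cursors c1@4 c2@5 c3@8, authorship ....12..3
After op 4 (insert('d')): buffer="xipudvdvfxdv" (len 12), cursors c1@5 c2@7 c3@11, authorship ....1122..33
After op 5 (add_cursor(10)): buffer="xipudvdvfxdv" (len 12), cursors c1@5 c2@7 c4@10 c3@11, authorship ....1122..33
After op 6 (move_right): buffer="xipudvdvfxdv" (len 12), cursors c1@6 c2@8 c4@11 c3@12, authorship ....1122..33
After op 7 (move_left): buffer="xipudvdvfxdv" (len 12), cursors c1@5 c2@7 c4@10 c3@11, authorship ....1122..33
After op 8 (delete): buffer="xipuvvfv" (len 8), cursors c1@4 c2@5 c3@7 c4@7, authorship ....12.3
Authorship (.=original, N=cursor N): . . . . 1 2 . 3
Index 7: author = 3

Answer: cursor 3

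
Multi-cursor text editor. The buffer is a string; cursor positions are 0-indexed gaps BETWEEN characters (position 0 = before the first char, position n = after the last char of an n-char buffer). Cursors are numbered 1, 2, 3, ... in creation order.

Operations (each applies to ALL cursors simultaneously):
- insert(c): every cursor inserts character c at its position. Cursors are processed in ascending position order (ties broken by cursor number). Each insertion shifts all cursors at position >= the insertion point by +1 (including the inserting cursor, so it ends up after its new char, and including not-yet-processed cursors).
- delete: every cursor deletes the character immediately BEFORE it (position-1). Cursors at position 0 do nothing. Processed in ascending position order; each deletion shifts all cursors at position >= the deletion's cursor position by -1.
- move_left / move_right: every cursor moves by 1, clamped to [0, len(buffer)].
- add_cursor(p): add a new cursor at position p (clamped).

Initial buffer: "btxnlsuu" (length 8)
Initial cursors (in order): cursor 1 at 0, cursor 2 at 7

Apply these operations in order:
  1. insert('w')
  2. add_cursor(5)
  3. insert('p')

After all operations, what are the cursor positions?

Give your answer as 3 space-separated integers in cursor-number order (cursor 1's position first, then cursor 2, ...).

Answer: 2 12 7

Derivation:
After op 1 (insert('w')): buffer="wbtxnlsuwu" (len 10), cursors c1@1 c2@9, authorship 1.......2.
After op 2 (add_cursor(5)): buffer="wbtxnlsuwu" (len 10), cursors c1@1 c3@5 c2@9, authorship 1.......2.
After op 3 (insert('p')): buffer="wpbtxnplsuwpu" (len 13), cursors c1@2 c3@7 c2@12, authorship 11....3...22.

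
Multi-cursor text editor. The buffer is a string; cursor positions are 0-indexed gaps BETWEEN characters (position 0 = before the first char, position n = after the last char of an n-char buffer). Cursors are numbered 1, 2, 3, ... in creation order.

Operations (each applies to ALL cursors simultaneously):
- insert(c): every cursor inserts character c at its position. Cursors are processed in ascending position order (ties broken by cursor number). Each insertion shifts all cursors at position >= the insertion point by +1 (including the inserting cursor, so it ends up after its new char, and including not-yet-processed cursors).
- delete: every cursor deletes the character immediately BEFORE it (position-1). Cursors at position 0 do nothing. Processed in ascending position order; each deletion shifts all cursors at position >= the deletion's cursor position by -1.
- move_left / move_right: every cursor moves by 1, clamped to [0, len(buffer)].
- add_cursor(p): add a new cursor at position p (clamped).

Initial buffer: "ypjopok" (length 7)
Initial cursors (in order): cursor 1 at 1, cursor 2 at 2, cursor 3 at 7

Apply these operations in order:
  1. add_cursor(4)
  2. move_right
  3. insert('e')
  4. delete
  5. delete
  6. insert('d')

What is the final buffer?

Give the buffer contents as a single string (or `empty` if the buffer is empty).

After op 1 (add_cursor(4)): buffer="ypjopok" (len 7), cursors c1@1 c2@2 c4@4 c3@7, authorship .......
After op 2 (move_right): buffer="ypjopok" (len 7), cursors c1@2 c2@3 c4@5 c3@7, authorship .......
After op 3 (insert('e')): buffer="ypejeopeoke" (len 11), cursors c1@3 c2@5 c4@8 c3@11, authorship ..1.2..4..3
After op 4 (delete): buffer="ypjopok" (len 7), cursors c1@2 c2@3 c4@5 c3@7, authorship .......
After op 5 (delete): buffer="yoo" (len 3), cursors c1@1 c2@1 c4@2 c3@3, authorship ...
After op 6 (insert('d')): buffer="yddodod" (len 7), cursors c1@3 c2@3 c4@5 c3@7, authorship .12.4.3

Answer: yddodod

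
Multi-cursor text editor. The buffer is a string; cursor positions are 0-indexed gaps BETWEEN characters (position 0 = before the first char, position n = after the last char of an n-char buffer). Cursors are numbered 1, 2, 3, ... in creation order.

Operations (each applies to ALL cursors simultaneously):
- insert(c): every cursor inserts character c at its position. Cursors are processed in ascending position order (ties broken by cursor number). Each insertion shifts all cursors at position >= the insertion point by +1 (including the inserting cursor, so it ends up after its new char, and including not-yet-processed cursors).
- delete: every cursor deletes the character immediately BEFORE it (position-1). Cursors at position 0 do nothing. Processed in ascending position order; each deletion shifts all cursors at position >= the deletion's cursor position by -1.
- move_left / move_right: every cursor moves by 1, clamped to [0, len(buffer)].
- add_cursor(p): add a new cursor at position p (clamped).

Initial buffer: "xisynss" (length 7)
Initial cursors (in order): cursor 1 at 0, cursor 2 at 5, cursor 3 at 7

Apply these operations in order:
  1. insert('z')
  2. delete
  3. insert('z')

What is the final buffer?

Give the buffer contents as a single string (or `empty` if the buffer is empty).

After op 1 (insert('z')): buffer="zxisynzssz" (len 10), cursors c1@1 c2@7 c3@10, authorship 1.....2..3
After op 2 (delete): buffer="xisynss" (len 7), cursors c1@0 c2@5 c3@7, authorship .......
After op 3 (insert('z')): buffer="zxisynzssz" (len 10), cursors c1@1 c2@7 c3@10, authorship 1.....2..3

Answer: zxisynzssz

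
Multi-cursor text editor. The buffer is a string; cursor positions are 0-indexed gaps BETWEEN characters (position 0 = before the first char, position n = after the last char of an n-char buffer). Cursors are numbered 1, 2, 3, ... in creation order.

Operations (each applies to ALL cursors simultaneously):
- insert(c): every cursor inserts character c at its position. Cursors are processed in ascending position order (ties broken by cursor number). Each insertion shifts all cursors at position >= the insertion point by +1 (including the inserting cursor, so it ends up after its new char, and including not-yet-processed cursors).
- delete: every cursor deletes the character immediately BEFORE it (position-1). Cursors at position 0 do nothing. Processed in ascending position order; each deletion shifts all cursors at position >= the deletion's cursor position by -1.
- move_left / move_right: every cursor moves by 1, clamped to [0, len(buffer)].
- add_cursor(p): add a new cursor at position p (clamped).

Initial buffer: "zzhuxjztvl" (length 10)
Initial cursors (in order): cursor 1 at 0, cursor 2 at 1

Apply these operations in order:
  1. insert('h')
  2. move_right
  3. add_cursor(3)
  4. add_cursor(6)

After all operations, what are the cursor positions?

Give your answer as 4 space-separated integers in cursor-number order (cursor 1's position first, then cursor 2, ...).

After op 1 (insert('h')): buffer="hzhzhuxjztvl" (len 12), cursors c1@1 c2@3, authorship 1.2.........
After op 2 (move_right): buffer="hzhzhuxjztvl" (len 12), cursors c1@2 c2@4, authorship 1.2.........
After op 3 (add_cursor(3)): buffer="hzhzhuxjztvl" (len 12), cursors c1@2 c3@3 c2@4, authorship 1.2.........
After op 4 (add_cursor(6)): buffer="hzhzhuxjztvl" (len 12), cursors c1@2 c3@3 c2@4 c4@6, authorship 1.2.........

Answer: 2 4 3 6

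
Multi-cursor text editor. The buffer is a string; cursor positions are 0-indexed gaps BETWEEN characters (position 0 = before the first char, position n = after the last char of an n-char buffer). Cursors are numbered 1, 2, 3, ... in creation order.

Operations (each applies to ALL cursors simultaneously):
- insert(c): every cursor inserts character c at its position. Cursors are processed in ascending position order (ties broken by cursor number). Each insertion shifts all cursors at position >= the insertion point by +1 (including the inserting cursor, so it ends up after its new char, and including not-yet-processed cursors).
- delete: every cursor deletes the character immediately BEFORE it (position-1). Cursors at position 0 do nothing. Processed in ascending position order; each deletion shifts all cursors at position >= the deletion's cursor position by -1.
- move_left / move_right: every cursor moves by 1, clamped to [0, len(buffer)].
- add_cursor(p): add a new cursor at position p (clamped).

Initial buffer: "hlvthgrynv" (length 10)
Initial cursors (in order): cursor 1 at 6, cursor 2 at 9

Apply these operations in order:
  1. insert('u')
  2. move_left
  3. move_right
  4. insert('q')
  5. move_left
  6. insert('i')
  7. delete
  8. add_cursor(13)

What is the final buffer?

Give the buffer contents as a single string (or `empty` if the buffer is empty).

Answer: hlvthguqrynuqv

Derivation:
After op 1 (insert('u')): buffer="hlvthgurynuv" (len 12), cursors c1@7 c2@11, authorship ......1...2.
After op 2 (move_left): buffer="hlvthgurynuv" (len 12), cursors c1@6 c2@10, authorship ......1...2.
After op 3 (move_right): buffer="hlvthgurynuv" (len 12), cursors c1@7 c2@11, authorship ......1...2.
After op 4 (insert('q')): buffer="hlvthguqrynuqv" (len 14), cursors c1@8 c2@13, authorship ......11...22.
After op 5 (move_left): buffer="hlvthguqrynuqv" (len 14), cursors c1@7 c2@12, authorship ......11...22.
After op 6 (insert('i')): buffer="hlvthguiqrynuiqv" (len 16), cursors c1@8 c2@14, authorship ......111...222.
After op 7 (delete): buffer="hlvthguqrynuqv" (len 14), cursors c1@7 c2@12, authorship ......11...22.
After op 8 (add_cursor(13)): buffer="hlvthguqrynuqv" (len 14), cursors c1@7 c2@12 c3@13, authorship ......11...22.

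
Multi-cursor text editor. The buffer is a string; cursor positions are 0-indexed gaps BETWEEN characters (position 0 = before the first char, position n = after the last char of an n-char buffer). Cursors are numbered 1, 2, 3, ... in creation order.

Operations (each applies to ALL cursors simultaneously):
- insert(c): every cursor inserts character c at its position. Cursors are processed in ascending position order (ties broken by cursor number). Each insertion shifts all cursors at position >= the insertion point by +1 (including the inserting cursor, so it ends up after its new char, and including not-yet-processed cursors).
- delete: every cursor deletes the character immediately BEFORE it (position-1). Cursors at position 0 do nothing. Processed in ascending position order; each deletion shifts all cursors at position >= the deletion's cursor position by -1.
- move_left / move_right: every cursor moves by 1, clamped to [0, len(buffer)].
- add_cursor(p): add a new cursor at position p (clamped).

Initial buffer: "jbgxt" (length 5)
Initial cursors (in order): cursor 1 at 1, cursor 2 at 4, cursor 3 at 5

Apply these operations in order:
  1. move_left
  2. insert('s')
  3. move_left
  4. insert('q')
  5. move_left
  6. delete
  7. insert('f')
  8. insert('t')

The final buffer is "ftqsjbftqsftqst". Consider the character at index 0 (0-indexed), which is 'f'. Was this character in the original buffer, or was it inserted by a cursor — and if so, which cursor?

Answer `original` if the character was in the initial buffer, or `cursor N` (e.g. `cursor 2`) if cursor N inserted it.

After op 1 (move_left): buffer="jbgxt" (len 5), cursors c1@0 c2@3 c3@4, authorship .....
After op 2 (insert('s')): buffer="sjbgsxst" (len 8), cursors c1@1 c2@5 c3@7, authorship 1...2.3.
After op 3 (move_left): buffer="sjbgsxst" (len 8), cursors c1@0 c2@4 c3@6, authorship 1...2.3.
After op 4 (insert('q')): buffer="qsjbgqsxqst" (len 11), cursors c1@1 c2@6 c3@9, authorship 11...22.33.
After op 5 (move_left): buffer="qsjbgqsxqst" (len 11), cursors c1@0 c2@5 c3@8, authorship 11...22.33.
After op 6 (delete): buffer="qsjbqsqst" (len 9), cursors c1@0 c2@4 c3@6, authorship 11..2233.
After op 7 (insert('f')): buffer="fqsjbfqsfqst" (len 12), cursors c1@1 c2@6 c3@9, authorship 111..222333.
After op 8 (insert('t')): buffer="ftqsjbftqsftqst" (len 15), cursors c1@2 c2@8 c3@12, authorship 1111..22223333.
Authorship (.=original, N=cursor N): 1 1 1 1 . . 2 2 2 2 3 3 3 3 .
Index 0: author = 1

Answer: cursor 1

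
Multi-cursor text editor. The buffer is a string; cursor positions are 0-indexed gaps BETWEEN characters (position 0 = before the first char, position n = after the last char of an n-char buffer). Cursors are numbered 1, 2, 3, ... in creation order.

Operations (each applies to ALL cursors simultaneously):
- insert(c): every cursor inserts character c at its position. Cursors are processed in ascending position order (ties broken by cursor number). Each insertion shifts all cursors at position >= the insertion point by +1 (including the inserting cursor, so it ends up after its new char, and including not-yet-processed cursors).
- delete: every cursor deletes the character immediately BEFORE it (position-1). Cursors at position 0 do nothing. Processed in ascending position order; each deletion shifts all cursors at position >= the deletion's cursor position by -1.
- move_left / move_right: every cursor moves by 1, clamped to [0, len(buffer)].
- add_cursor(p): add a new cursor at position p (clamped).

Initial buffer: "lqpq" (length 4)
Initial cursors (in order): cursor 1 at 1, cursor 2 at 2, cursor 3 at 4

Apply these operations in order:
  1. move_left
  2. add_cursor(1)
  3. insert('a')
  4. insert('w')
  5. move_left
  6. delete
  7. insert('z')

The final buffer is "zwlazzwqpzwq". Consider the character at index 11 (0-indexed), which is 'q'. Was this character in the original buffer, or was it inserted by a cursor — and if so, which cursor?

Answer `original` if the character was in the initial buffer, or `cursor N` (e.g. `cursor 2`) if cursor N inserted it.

Answer: original

Derivation:
After op 1 (move_left): buffer="lqpq" (len 4), cursors c1@0 c2@1 c3@3, authorship ....
After op 2 (add_cursor(1)): buffer="lqpq" (len 4), cursors c1@0 c2@1 c4@1 c3@3, authorship ....
After op 3 (insert('a')): buffer="alaaqpaq" (len 8), cursors c1@1 c2@4 c4@4 c3@7, authorship 1.24..3.
After op 4 (insert('w')): buffer="awlaawwqpawq" (len 12), cursors c1@2 c2@7 c4@7 c3@11, authorship 11.2424..33.
After op 5 (move_left): buffer="awlaawwqpawq" (len 12), cursors c1@1 c2@6 c4@6 c3@10, authorship 11.2424..33.
After op 6 (delete): buffer="wlawqpwq" (len 8), cursors c1@0 c2@3 c4@3 c3@6, authorship 1.24..3.
After op 7 (insert('z')): buffer="zwlazzwqpzwq" (len 12), cursors c1@1 c2@6 c4@6 c3@10, authorship 11.2244..33.
Authorship (.=original, N=cursor N): 1 1 . 2 2 4 4 . . 3 3 .
Index 11: author = original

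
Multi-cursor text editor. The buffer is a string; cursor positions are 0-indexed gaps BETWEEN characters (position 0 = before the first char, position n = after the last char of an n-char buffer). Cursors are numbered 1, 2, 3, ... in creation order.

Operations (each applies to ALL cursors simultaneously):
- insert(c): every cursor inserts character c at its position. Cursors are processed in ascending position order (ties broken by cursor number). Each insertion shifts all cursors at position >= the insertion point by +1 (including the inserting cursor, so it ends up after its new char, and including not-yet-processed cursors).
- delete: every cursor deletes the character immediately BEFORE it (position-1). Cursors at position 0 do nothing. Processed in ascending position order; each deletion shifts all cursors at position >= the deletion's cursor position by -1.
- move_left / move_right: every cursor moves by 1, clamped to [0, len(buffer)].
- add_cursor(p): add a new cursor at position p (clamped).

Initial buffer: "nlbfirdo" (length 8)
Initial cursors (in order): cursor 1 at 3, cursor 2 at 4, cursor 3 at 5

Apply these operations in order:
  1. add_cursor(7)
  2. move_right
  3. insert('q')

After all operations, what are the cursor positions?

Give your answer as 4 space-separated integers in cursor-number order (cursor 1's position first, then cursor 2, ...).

After op 1 (add_cursor(7)): buffer="nlbfirdo" (len 8), cursors c1@3 c2@4 c3@5 c4@7, authorship ........
After op 2 (move_right): buffer="nlbfirdo" (len 8), cursors c1@4 c2@5 c3@6 c4@8, authorship ........
After op 3 (insert('q')): buffer="nlbfqiqrqdoq" (len 12), cursors c1@5 c2@7 c3@9 c4@12, authorship ....1.2.3..4

Answer: 5 7 9 12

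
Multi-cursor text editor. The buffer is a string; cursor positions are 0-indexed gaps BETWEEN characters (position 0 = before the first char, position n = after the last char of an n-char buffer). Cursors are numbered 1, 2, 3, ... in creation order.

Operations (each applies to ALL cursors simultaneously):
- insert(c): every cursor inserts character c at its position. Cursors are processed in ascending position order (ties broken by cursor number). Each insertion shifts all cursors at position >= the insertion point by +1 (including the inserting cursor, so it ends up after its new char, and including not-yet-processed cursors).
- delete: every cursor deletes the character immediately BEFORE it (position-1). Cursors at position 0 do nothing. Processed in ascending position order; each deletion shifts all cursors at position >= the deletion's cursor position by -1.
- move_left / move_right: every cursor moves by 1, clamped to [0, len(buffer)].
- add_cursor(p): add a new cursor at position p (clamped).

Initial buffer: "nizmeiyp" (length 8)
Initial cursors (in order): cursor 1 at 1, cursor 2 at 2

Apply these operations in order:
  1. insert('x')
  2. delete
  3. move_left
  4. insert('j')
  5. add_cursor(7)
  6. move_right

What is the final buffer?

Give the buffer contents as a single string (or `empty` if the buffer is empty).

Answer: jnjizmeiyp

Derivation:
After op 1 (insert('x')): buffer="nxixzmeiyp" (len 10), cursors c1@2 c2@4, authorship .1.2......
After op 2 (delete): buffer="nizmeiyp" (len 8), cursors c1@1 c2@2, authorship ........
After op 3 (move_left): buffer="nizmeiyp" (len 8), cursors c1@0 c2@1, authorship ........
After op 4 (insert('j')): buffer="jnjizmeiyp" (len 10), cursors c1@1 c2@3, authorship 1.2.......
After op 5 (add_cursor(7)): buffer="jnjizmeiyp" (len 10), cursors c1@1 c2@3 c3@7, authorship 1.2.......
After op 6 (move_right): buffer="jnjizmeiyp" (len 10), cursors c1@2 c2@4 c3@8, authorship 1.2.......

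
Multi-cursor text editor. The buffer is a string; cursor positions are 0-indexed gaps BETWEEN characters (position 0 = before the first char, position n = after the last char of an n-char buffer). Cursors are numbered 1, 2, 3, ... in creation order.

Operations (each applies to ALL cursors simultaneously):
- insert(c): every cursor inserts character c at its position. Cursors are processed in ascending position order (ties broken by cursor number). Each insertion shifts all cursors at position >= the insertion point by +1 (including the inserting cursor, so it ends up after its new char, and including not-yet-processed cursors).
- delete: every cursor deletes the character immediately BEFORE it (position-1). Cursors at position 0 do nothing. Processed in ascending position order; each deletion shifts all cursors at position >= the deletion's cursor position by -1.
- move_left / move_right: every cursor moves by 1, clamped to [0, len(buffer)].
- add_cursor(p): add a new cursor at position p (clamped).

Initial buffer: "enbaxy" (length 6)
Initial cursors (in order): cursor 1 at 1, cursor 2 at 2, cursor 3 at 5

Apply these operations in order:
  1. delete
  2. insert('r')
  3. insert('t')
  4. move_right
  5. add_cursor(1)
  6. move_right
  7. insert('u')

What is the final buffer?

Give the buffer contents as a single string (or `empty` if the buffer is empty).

After op 1 (delete): buffer="bay" (len 3), cursors c1@0 c2@0 c3@2, authorship ...
After op 2 (insert('r')): buffer="rrbary" (len 6), cursors c1@2 c2@2 c3@5, authorship 12..3.
After op 3 (insert('t')): buffer="rrttbarty" (len 9), cursors c1@4 c2@4 c3@8, authorship 1212..33.
After op 4 (move_right): buffer="rrttbarty" (len 9), cursors c1@5 c2@5 c3@9, authorship 1212..33.
After op 5 (add_cursor(1)): buffer="rrttbarty" (len 9), cursors c4@1 c1@5 c2@5 c3@9, authorship 1212..33.
After op 6 (move_right): buffer="rrttbarty" (len 9), cursors c4@2 c1@6 c2@6 c3@9, authorship 1212..33.
After op 7 (insert('u')): buffer="rruttbauurtyu" (len 13), cursors c4@3 c1@9 c2@9 c3@13, authorship 12412..1233.3

Answer: rruttbauurtyu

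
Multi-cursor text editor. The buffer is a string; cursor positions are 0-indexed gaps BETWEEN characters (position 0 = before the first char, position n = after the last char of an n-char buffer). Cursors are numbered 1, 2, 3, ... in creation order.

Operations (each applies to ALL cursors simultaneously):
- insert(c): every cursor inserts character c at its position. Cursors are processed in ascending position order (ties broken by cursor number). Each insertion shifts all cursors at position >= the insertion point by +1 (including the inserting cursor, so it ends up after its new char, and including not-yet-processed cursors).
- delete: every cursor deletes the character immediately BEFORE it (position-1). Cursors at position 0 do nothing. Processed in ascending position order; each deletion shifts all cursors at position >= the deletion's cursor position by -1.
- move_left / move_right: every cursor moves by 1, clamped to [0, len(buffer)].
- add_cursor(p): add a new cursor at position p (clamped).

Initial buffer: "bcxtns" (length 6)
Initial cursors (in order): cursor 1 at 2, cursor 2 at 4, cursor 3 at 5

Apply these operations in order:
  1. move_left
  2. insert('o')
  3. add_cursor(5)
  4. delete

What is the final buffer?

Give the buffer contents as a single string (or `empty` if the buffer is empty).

Answer: bctns

Derivation:
After op 1 (move_left): buffer="bcxtns" (len 6), cursors c1@1 c2@3 c3@4, authorship ......
After op 2 (insert('o')): buffer="bocxotons" (len 9), cursors c1@2 c2@5 c3@7, authorship .1..2.3..
After op 3 (add_cursor(5)): buffer="bocxotons" (len 9), cursors c1@2 c2@5 c4@5 c3@7, authorship .1..2.3..
After op 4 (delete): buffer="bctns" (len 5), cursors c1@1 c2@2 c4@2 c3@3, authorship .....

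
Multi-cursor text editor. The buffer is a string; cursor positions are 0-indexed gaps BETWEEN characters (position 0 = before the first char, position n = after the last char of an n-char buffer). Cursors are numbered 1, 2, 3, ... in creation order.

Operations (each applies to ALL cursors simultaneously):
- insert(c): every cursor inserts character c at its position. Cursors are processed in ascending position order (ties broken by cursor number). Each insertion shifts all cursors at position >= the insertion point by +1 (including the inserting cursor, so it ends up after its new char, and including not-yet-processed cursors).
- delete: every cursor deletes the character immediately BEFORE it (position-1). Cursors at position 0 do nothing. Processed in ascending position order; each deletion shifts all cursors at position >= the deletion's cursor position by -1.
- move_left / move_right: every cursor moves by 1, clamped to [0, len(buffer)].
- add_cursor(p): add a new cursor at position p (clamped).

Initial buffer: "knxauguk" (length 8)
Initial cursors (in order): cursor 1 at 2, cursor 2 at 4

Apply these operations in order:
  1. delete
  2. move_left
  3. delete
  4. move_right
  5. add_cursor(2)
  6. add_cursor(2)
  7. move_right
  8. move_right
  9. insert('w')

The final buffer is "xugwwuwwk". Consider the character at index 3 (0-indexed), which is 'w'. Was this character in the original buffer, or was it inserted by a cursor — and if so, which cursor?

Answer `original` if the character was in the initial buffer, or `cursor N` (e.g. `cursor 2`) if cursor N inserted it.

After op 1 (delete): buffer="kxuguk" (len 6), cursors c1@1 c2@2, authorship ......
After op 2 (move_left): buffer="kxuguk" (len 6), cursors c1@0 c2@1, authorship ......
After op 3 (delete): buffer="xuguk" (len 5), cursors c1@0 c2@0, authorship .....
After op 4 (move_right): buffer="xuguk" (len 5), cursors c1@1 c2@1, authorship .....
After op 5 (add_cursor(2)): buffer="xuguk" (len 5), cursors c1@1 c2@1 c3@2, authorship .....
After op 6 (add_cursor(2)): buffer="xuguk" (len 5), cursors c1@1 c2@1 c3@2 c4@2, authorship .....
After op 7 (move_right): buffer="xuguk" (len 5), cursors c1@2 c2@2 c3@3 c4@3, authorship .....
After op 8 (move_right): buffer="xuguk" (len 5), cursors c1@3 c2@3 c3@4 c4@4, authorship .....
After op 9 (insert('w')): buffer="xugwwuwwk" (len 9), cursors c1@5 c2@5 c3@8 c4@8, authorship ...12.34.
Authorship (.=original, N=cursor N): . . . 1 2 . 3 4 .
Index 3: author = 1

Answer: cursor 1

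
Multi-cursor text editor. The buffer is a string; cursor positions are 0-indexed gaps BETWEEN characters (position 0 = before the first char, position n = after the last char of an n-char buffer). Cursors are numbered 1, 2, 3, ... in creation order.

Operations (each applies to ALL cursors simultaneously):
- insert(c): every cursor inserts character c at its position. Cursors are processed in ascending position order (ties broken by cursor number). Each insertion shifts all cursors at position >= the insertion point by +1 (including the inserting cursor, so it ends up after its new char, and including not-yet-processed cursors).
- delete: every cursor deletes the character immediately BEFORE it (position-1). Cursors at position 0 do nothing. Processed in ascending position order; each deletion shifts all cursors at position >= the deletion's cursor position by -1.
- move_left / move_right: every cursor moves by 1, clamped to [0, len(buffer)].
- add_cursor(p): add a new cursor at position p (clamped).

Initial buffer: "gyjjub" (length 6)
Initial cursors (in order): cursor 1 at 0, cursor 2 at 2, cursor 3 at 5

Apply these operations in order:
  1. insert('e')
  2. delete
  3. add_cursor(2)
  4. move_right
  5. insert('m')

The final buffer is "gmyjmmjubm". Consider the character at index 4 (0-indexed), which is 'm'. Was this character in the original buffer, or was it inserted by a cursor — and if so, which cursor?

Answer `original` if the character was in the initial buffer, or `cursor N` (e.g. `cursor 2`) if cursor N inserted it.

After op 1 (insert('e')): buffer="egyejjueb" (len 9), cursors c1@1 c2@4 c3@8, authorship 1..2...3.
After op 2 (delete): buffer="gyjjub" (len 6), cursors c1@0 c2@2 c3@5, authorship ......
After op 3 (add_cursor(2)): buffer="gyjjub" (len 6), cursors c1@0 c2@2 c4@2 c3@5, authorship ......
After op 4 (move_right): buffer="gyjjub" (len 6), cursors c1@1 c2@3 c4@3 c3@6, authorship ......
After op 5 (insert('m')): buffer="gmyjmmjubm" (len 10), cursors c1@2 c2@6 c4@6 c3@10, authorship .1..24...3
Authorship (.=original, N=cursor N): . 1 . . 2 4 . . . 3
Index 4: author = 2

Answer: cursor 2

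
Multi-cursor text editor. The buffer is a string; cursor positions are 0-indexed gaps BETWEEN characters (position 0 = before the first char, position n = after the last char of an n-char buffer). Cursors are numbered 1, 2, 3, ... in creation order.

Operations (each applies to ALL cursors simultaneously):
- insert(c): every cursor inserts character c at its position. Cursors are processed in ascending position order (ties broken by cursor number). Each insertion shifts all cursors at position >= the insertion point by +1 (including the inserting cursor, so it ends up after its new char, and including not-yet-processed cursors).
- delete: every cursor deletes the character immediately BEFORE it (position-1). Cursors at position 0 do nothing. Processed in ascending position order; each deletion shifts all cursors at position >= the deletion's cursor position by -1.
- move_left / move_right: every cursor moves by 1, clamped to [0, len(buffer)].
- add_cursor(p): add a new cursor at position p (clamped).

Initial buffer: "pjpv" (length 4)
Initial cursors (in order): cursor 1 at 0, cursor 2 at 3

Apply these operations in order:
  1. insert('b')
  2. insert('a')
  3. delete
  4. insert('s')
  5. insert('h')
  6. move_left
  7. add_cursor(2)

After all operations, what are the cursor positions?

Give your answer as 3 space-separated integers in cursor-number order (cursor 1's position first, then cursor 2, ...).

Answer: 2 8 2

Derivation:
After op 1 (insert('b')): buffer="bpjpbv" (len 6), cursors c1@1 c2@5, authorship 1...2.
After op 2 (insert('a')): buffer="bapjpbav" (len 8), cursors c1@2 c2@7, authorship 11...22.
After op 3 (delete): buffer="bpjpbv" (len 6), cursors c1@1 c2@5, authorship 1...2.
After op 4 (insert('s')): buffer="bspjpbsv" (len 8), cursors c1@2 c2@7, authorship 11...22.
After op 5 (insert('h')): buffer="bshpjpbshv" (len 10), cursors c1@3 c2@9, authorship 111...222.
After op 6 (move_left): buffer="bshpjpbshv" (len 10), cursors c1@2 c2@8, authorship 111...222.
After op 7 (add_cursor(2)): buffer="bshpjpbshv" (len 10), cursors c1@2 c3@2 c2@8, authorship 111...222.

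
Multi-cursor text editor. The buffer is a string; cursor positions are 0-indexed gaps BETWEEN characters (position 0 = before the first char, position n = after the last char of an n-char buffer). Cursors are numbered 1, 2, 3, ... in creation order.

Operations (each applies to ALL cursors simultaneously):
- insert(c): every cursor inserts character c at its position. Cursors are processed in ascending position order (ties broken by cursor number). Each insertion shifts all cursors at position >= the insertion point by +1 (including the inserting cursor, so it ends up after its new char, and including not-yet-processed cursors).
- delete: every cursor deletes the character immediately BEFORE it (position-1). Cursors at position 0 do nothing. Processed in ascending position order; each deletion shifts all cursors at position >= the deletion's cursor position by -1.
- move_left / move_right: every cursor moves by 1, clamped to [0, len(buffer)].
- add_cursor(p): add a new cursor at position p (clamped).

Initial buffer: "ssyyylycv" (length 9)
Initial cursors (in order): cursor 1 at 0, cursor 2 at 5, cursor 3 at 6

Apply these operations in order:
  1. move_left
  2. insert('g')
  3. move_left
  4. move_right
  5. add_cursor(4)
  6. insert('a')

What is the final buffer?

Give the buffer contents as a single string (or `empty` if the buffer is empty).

After op 1 (move_left): buffer="ssyyylycv" (len 9), cursors c1@0 c2@4 c3@5, authorship .........
After op 2 (insert('g')): buffer="gssyygyglycv" (len 12), cursors c1@1 c2@6 c3@8, authorship 1....2.3....
After op 3 (move_left): buffer="gssyygyglycv" (len 12), cursors c1@0 c2@5 c3@7, authorship 1....2.3....
After op 4 (move_right): buffer="gssyygyglycv" (len 12), cursors c1@1 c2@6 c3@8, authorship 1....2.3....
After op 5 (add_cursor(4)): buffer="gssyygyglycv" (len 12), cursors c1@1 c4@4 c2@6 c3@8, authorship 1....2.3....
After op 6 (insert('a')): buffer="gassyaygaygalycv" (len 16), cursors c1@2 c4@6 c2@9 c3@12, authorship 11...4.22.33....

Answer: gassyaygaygalycv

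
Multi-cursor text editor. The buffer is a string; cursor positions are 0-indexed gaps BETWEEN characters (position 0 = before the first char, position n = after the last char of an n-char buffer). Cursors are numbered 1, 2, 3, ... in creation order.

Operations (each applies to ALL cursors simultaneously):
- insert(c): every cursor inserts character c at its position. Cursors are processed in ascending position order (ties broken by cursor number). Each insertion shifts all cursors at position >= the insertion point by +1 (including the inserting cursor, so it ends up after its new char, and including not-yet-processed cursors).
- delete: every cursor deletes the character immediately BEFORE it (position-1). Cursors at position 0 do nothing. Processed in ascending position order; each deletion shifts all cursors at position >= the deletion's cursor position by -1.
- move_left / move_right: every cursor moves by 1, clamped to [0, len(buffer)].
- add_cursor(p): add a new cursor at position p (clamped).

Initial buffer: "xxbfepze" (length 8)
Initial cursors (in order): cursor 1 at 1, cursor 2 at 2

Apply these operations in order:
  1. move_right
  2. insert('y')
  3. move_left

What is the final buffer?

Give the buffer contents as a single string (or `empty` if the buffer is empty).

After op 1 (move_right): buffer="xxbfepze" (len 8), cursors c1@2 c2@3, authorship ........
After op 2 (insert('y')): buffer="xxybyfepze" (len 10), cursors c1@3 c2@5, authorship ..1.2.....
After op 3 (move_left): buffer="xxybyfepze" (len 10), cursors c1@2 c2@4, authorship ..1.2.....

Answer: xxybyfepze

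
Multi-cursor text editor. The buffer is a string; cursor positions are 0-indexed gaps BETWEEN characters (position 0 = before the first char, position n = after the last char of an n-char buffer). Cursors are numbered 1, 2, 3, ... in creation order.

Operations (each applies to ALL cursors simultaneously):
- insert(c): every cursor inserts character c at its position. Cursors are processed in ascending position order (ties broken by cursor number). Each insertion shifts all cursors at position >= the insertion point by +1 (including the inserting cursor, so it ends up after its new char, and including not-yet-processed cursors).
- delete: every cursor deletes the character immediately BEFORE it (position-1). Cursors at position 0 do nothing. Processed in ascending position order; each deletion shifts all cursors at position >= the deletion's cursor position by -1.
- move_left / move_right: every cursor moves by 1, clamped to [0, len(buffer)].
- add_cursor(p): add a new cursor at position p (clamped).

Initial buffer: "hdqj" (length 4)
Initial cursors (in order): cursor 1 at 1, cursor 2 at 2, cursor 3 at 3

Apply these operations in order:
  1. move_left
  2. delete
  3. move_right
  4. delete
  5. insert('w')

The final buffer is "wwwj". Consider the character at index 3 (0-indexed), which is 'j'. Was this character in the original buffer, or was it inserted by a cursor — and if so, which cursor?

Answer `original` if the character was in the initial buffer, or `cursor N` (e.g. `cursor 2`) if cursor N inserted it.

After op 1 (move_left): buffer="hdqj" (len 4), cursors c1@0 c2@1 c3@2, authorship ....
After op 2 (delete): buffer="qj" (len 2), cursors c1@0 c2@0 c3@0, authorship ..
After op 3 (move_right): buffer="qj" (len 2), cursors c1@1 c2@1 c3@1, authorship ..
After op 4 (delete): buffer="j" (len 1), cursors c1@0 c2@0 c3@0, authorship .
After op 5 (insert('w')): buffer="wwwj" (len 4), cursors c1@3 c2@3 c3@3, authorship 123.
Authorship (.=original, N=cursor N): 1 2 3 .
Index 3: author = original

Answer: original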